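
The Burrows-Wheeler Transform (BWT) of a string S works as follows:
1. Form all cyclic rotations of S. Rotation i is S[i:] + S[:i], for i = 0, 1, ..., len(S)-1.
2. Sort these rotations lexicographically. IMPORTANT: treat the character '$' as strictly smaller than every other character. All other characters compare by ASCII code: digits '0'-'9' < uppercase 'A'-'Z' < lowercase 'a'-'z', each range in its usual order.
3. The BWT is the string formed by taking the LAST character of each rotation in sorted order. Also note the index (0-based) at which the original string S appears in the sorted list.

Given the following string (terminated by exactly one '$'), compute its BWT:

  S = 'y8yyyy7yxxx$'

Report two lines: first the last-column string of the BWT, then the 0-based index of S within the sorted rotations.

All 12 rotations (rotation i = S[i:]+S[:i]):
  rot[0] = y8yyyy7yxxx$
  rot[1] = 8yyyy7yxxx$y
  rot[2] = yyyy7yxxx$y8
  rot[3] = yyy7yxxx$y8y
  rot[4] = yy7yxxx$y8yy
  rot[5] = y7yxxx$y8yyy
  rot[6] = 7yxxx$y8yyyy
  rot[7] = yxxx$y8yyyy7
  rot[8] = xxx$y8yyyy7y
  rot[9] = xx$y8yyyy7yx
  rot[10] = x$y8yyyy7yxx
  rot[11] = $y8yyyy7yxxx
Sorted (with $ < everything):
  sorted[0] = $y8yyyy7yxxx  (last char: 'x')
  sorted[1] = 7yxxx$y8yyyy  (last char: 'y')
  sorted[2] = 8yyyy7yxxx$y  (last char: 'y')
  sorted[3] = x$y8yyyy7yxx  (last char: 'x')
  sorted[4] = xx$y8yyyy7yx  (last char: 'x')
  sorted[5] = xxx$y8yyyy7y  (last char: 'y')
  sorted[6] = y7yxxx$y8yyy  (last char: 'y')
  sorted[7] = y8yyyy7yxxx$  (last char: '$')
  sorted[8] = yxxx$y8yyyy7  (last char: '7')
  sorted[9] = yy7yxxx$y8yy  (last char: 'y')
  sorted[10] = yyy7yxxx$y8y  (last char: 'y')
  sorted[11] = yyyy7yxxx$y8  (last char: '8')
Last column: xyyxxyy$7yy8
Original string S is at sorted index 7

Answer: xyyxxyy$7yy8
7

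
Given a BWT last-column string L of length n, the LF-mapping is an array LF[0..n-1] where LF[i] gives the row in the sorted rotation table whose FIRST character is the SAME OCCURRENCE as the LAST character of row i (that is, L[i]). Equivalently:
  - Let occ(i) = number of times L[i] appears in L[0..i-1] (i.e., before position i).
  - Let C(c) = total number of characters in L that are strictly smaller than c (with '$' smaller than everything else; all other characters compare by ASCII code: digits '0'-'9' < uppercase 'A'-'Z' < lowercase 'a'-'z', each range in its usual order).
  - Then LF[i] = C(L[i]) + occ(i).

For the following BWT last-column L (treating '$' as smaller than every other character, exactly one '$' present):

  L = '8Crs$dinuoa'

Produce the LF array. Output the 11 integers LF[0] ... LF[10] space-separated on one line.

Answer: 1 2 8 9 0 4 5 6 10 7 3

Derivation:
Char counts: '$':1, '8':1, 'C':1, 'a':1, 'd':1, 'i':1, 'n':1, 'o':1, 'r':1, 's':1, 'u':1
C (first-col start): C('$')=0, C('8')=1, C('C')=2, C('a')=3, C('d')=4, C('i')=5, C('n')=6, C('o')=7, C('r')=8, C('s')=9, C('u')=10
L[0]='8': occ=0, LF[0]=C('8')+0=1+0=1
L[1]='C': occ=0, LF[1]=C('C')+0=2+0=2
L[2]='r': occ=0, LF[2]=C('r')+0=8+0=8
L[3]='s': occ=0, LF[3]=C('s')+0=9+0=9
L[4]='$': occ=0, LF[4]=C('$')+0=0+0=0
L[5]='d': occ=0, LF[5]=C('d')+0=4+0=4
L[6]='i': occ=0, LF[6]=C('i')+0=5+0=5
L[7]='n': occ=0, LF[7]=C('n')+0=6+0=6
L[8]='u': occ=0, LF[8]=C('u')+0=10+0=10
L[9]='o': occ=0, LF[9]=C('o')+0=7+0=7
L[10]='a': occ=0, LF[10]=C('a')+0=3+0=3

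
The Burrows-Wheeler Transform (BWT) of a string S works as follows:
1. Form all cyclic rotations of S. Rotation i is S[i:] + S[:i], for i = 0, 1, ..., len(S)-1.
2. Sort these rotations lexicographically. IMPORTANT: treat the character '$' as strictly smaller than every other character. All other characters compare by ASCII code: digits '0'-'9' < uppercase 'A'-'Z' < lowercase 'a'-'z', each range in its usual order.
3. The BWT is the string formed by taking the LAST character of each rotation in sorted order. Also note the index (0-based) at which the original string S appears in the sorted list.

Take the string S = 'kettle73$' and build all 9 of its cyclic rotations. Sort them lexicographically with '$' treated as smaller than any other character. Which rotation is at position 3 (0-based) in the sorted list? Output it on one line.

All 9 rotations (rotation i = S[i:]+S[:i]):
  rot[0] = kettle73$
  rot[1] = ettle73$k
  rot[2] = ttle73$ke
  rot[3] = tle73$ket
  rot[4] = le73$kett
  rot[5] = e73$kettl
  rot[6] = 73$kettle
  rot[7] = 3$kettle7
  rot[8] = $kettle73
Sorted (with $ < everything):
  sorted[0] = $kettle73
  sorted[1] = 3$kettle7
  sorted[2] = 73$kettle
  sorted[3] = e73$kettl
  sorted[4] = ettle73$k
  sorted[5] = kettle73$
  sorted[6] = le73$kett
  sorted[7] = tle73$ket
  sorted[8] = ttle73$ke
sorted[3] = e73$kettl

Answer: e73$kettl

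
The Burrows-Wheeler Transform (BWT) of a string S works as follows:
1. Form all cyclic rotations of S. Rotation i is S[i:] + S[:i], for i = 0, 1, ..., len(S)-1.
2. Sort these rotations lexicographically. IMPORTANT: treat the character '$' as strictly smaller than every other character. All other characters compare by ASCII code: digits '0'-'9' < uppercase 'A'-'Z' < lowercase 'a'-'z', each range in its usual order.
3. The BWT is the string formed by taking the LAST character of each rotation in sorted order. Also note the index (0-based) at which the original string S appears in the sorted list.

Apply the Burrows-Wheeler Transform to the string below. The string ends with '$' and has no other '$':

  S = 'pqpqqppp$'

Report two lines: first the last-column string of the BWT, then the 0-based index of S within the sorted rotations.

Answer: pppq$qqpp
4

Derivation:
All 9 rotations (rotation i = S[i:]+S[:i]):
  rot[0] = pqpqqppp$
  rot[1] = qpqqppp$p
  rot[2] = pqqppp$pq
  rot[3] = qqppp$pqp
  rot[4] = qppp$pqpq
  rot[5] = ppp$pqpqq
  rot[6] = pp$pqpqqp
  rot[7] = p$pqpqqpp
  rot[8] = $pqpqqppp
Sorted (with $ < everything):
  sorted[0] = $pqpqqppp  (last char: 'p')
  sorted[1] = p$pqpqqpp  (last char: 'p')
  sorted[2] = pp$pqpqqp  (last char: 'p')
  sorted[3] = ppp$pqpqq  (last char: 'q')
  sorted[4] = pqpqqppp$  (last char: '$')
  sorted[5] = pqqppp$pq  (last char: 'q')
  sorted[6] = qppp$pqpq  (last char: 'q')
  sorted[7] = qpqqppp$p  (last char: 'p')
  sorted[8] = qqppp$pqp  (last char: 'p')
Last column: pppq$qqpp
Original string S is at sorted index 4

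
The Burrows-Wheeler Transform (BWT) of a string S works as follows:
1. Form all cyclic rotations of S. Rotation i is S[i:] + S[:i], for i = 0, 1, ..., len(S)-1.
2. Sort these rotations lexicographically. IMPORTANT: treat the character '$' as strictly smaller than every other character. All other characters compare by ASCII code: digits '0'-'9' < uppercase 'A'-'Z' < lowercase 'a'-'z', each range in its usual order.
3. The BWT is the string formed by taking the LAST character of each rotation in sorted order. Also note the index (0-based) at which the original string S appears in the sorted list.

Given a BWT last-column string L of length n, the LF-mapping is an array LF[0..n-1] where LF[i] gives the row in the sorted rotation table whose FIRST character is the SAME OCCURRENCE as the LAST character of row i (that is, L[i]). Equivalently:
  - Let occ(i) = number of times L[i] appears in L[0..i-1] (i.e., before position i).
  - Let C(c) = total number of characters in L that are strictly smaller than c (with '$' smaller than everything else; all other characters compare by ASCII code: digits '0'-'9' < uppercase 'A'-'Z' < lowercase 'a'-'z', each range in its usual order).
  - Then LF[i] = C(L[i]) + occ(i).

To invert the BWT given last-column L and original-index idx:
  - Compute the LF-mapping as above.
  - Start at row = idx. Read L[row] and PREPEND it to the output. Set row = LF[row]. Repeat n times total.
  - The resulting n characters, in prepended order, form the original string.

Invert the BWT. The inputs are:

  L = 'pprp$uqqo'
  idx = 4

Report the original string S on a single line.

LF mapping: 2 3 7 4 0 8 5 6 1
Walk LF starting at row 4, prepending L[row]:
  step 1: row=4, L[4]='$', prepend. Next row=LF[4]=0
  step 2: row=0, L[0]='p', prepend. Next row=LF[0]=2
  step 3: row=2, L[2]='r', prepend. Next row=LF[2]=7
  step 4: row=7, L[7]='q', prepend. Next row=LF[7]=6
  step 5: row=6, L[6]='q', prepend. Next row=LF[6]=5
  step 6: row=5, L[5]='u', prepend. Next row=LF[5]=8
  step 7: row=8, L[8]='o', prepend. Next row=LF[8]=1
  step 8: row=1, L[1]='p', prepend. Next row=LF[1]=3
  step 9: row=3, L[3]='p', prepend. Next row=LF[3]=4
Reversed output: ppouqqrp$

Answer: ppouqqrp$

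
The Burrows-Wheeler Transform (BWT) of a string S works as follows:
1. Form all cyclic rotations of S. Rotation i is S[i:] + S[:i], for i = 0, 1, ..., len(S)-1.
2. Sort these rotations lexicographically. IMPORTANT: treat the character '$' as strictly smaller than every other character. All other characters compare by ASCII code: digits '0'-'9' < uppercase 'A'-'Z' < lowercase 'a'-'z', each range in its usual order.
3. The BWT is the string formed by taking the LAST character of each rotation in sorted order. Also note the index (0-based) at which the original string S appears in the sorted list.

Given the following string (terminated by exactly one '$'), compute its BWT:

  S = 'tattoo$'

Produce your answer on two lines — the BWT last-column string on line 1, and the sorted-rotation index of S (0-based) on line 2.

All 7 rotations (rotation i = S[i:]+S[:i]):
  rot[0] = tattoo$
  rot[1] = attoo$t
  rot[2] = ttoo$ta
  rot[3] = too$tat
  rot[4] = oo$tatt
  rot[5] = o$tatto
  rot[6] = $tattoo
Sorted (with $ < everything):
  sorted[0] = $tattoo  (last char: 'o')
  sorted[1] = attoo$t  (last char: 't')
  sorted[2] = o$tatto  (last char: 'o')
  sorted[3] = oo$tatt  (last char: 't')
  sorted[4] = tattoo$  (last char: '$')
  sorted[5] = too$tat  (last char: 't')
  sorted[6] = ttoo$ta  (last char: 'a')
Last column: otot$ta
Original string S is at sorted index 4

Answer: otot$ta
4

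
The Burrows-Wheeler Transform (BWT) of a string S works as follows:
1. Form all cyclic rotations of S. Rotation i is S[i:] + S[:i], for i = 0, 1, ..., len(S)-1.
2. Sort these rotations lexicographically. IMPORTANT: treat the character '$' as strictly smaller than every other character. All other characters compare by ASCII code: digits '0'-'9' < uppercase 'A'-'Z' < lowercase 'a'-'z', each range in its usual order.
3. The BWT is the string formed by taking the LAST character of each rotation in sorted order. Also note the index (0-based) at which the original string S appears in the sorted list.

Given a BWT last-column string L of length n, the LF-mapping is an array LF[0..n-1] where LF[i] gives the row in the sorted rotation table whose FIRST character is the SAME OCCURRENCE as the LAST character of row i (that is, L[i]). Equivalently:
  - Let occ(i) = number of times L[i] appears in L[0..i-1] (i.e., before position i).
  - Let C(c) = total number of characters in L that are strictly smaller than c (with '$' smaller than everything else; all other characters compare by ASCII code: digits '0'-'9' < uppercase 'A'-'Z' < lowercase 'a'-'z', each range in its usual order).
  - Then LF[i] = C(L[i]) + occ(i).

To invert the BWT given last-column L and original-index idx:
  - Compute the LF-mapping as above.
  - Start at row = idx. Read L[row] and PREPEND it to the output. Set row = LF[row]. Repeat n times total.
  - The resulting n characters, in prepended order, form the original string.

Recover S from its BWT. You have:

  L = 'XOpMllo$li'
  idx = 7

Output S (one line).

Answer: lollipOMX$

Derivation:
LF mapping: 3 2 9 1 5 6 8 0 7 4
Walk LF starting at row 7, prepending L[row]:
  step 1: row=7, L[7]='$', prepend. Next row=LF[7]=0
  step 2: row=0, L[0]='X', prepend. Next row=LF[0]=3
  step 3: row=3, L[3]='M', prepend. Next row=LF[3]=1
  step 4: row=1, L[1]='O', prepend. Next row=LF[1]=2
  step 5: row=2, L[2]='p', prepend. Next row=LF[2]=9
  step 6: row=9, L[9]='i', prepend. Next row=LF[9]=4
  step 7: row=4, L[4]='l', prepend. Next row=LF[4]=5
  step 8: row=5, L[5]='l', prepend. Next row=LF[5]=6
  step 9: row=6, L[6]='o', prepend. Next row=LF[6]=8
  step 10: row=8, L[8]='l', prepend. Next row=LF[8]=7
Reversed output: lollipOMX$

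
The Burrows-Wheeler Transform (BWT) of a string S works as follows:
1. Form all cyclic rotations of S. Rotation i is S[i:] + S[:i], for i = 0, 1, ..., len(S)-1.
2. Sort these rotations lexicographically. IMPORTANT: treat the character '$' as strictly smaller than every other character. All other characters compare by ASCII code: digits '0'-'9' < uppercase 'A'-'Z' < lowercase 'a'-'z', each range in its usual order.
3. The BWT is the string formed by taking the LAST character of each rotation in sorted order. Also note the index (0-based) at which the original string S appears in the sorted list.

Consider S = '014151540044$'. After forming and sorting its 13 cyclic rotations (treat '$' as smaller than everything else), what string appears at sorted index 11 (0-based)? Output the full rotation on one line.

All 13 rotations (rotation i = S[i:]+S[:i]):
  rot[0] = 014151540044$
  rot[1] = 14151540044$0
  rot[2] = 4151540044$01
  rot[3] = 151540044$014
  rot[4] = 51540044$0141
  rot[5] = 1540044$01415
  rot[6] = 540044$014151
  rot[7] = 40044$0141515
  rot[8] = 0044$01415154
  rot[9] = 044$014151540
  rot[10] = 44$0141515400
  rot[11] = 4$01415154004
  rot[12] = $014151540044
Sorted (with $ < everything):
  sorted[0] = $014151540044
  sorted[1] = 0044$01415154
  sorted[2] = 014151540044$
  sorted[3] = 044$014151540
  sorted[4] = 14151540044$0
  sorted[5] = 151540044$014
  sorted[6] = 1540044$01415
  sorted[7] = 4$01415154004
  sorted[8] = 40044$0141515
  sorted[9] = 4151540044$01
  sorted[10] = 44$0141515400
  sorted[11] = 51540044$0141
  sorted[12] = 540044$014151
sorted[11] = 51540044$0141

Answer: 51540044$0141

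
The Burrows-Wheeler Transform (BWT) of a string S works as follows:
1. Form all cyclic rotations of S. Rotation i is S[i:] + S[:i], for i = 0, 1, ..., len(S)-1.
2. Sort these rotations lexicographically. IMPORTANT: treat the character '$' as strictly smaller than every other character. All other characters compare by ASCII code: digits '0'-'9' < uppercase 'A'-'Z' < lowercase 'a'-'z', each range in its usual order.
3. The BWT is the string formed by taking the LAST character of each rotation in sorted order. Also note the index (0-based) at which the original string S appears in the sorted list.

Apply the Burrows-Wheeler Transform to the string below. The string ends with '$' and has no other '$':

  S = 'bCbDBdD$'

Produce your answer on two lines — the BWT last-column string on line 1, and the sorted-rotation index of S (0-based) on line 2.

All 8 rotations (rotation i = S[i:]+S[:i]):
  rot[0] = bCbDBdD$
  rot[1] = CbDBdD$b
  rot[2] = bDBdD$bC
  rot[3] = DBdD$bCb
  rot[4] = BdD$bCbD
  rot[5] = dD$bCbDB
  rot[6] = D$bCbDBd
  rot[7] = $bCbDBdD
Sorted (with $ < everything):
  sorted[0] = $bCbDBdD  (last char: 'D')
  sorted[1] = BdD$bCbD  (last char: 'D')
  sorted[2] = CbDBdD$b  (last char: 'b')
  sorted[3] = D$bCbDBd  (last char: 'd')
  sorted[4] = DBdD$bCb  (last char: 'b')
  sorted[5] = bCbDBdD$  (last char: '$')
  sorted[6] = bDBdD$bC  (last char: 'C')
  sorted[7] = dD$bCbDB  (last char: 'B')
Last column: DDbdb$CB
Original string S is at sorted index 5

Answer: DDbdb$CB
5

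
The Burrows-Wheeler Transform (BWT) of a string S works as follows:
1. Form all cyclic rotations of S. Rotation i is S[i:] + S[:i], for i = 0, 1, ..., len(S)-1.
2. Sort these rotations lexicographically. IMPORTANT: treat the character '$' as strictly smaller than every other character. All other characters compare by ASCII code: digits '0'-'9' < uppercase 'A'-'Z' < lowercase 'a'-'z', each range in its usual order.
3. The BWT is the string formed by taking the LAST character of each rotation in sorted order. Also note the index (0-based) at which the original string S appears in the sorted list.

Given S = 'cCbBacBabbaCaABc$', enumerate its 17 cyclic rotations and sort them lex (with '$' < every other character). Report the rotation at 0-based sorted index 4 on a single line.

Answer: Bc$cCbBacBabbaCaA

Derivation:
All 17 rotations (rotation i = S[i:]+S[:i]):
  rot[0] = cCbBacBabbaCaABc$
  rot[1] = CbBacBabbaCaABc$c
  rot[2] = bBacBabbaCaABc$cC
  rot[3] = BacBabbaCaABc$cCb
  rot[4] = acBabbaCaABc$cCbB
  rot[5] = cBabbaCaABc$cCbBa
  rot[6] = BabbaCaABc$cCbBac
  rot[7] = abbaCaABc$cCbBacB
  rot[8] = bbaCaABc$cCbBacBa
  rot[9] = baCaABc$cCbBacBab
  rot[10] = aCaABc$cCbBacBabb
  rot[11] = CaABc$cCbBacBabba
  rot[12] = aABc$cCbBacBabbaC
  rot[13] = ABc$cCbBacBabbaCa
  rot[14] = Bc$cCbBacBabbaCaA
  rot[15] = c$cCbBacBabbaCaAB
  rot[16] = $cCbBacBabbaCaABc
Sorted (with $ < everything):
  sorted[0] = $cCbBacBabbaCaABc
  sorted[1] = ABc$cCbBacBabbaCa
  sorted[2] = BabbaCaABc$cCbBac
  sorted[3] = BacBabbaCaABc$cCb
  sorted[4] = Bc$cCbBacBabbaCaA
  sorted[5] = CaABc$cCbBacBabba
  sorted[6] = CbBacBabbaCaABc$c
  sorted[7] = aABc$cCbBacBabbaC
  sorted[8] = aCaABc$cCbBacBabb
  sorted[9] = abbaCaABc$cCbBacB
  sorted[10] = acBabbaCaABc$cCbB
  sorted[11] = bBacBabbaCaABc$cC
  sorted[12] = baCaABc$cCbBacBab
  sorted[13] = bbaCaABc$cCbBacBa
  sorted[14] = c$cCbBacBabbaCaAB
  sorted[15] = cBabbaCaABc$cCbBa
  sorted[16] = cCbBacBabbaCaABc$
sorted[4] = Bc$cCbBacBabbaCaA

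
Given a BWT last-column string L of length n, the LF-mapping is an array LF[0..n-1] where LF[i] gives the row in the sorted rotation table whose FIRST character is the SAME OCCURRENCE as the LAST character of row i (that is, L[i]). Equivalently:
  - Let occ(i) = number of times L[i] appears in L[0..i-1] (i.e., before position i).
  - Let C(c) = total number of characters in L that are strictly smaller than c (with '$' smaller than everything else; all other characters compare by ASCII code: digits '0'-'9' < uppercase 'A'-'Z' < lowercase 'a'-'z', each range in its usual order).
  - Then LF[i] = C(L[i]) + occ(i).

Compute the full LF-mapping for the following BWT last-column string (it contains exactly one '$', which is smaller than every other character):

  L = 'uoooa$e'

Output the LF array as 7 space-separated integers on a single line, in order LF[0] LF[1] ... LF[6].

Answer: 6 3 4 5 1 0 2

Derivation:
Char counts: '$':1, 'a':1, 'e':1, 'o':3, 'u':1
C (first-col start): C('$')=0, C('a')=1, C('e')=2, C('o')=3, C('u')=6
L[0]='u': occ=0, LF[0]=C('u')+0=6+0=6
L[1]='o': occ=0, LF[1]=C('o')+0=3+0=3
L[2]='o': occ=1, LF[2]=C('o')+1=3+1=4
L[3]='o': occ=2, LF[3]=C('o')+2=3+2=5
L[4]='a': occ=0, LF[4]=C('a')+0=1+0=1
L[5]='$': occ=0, LF[5]=C('$')+0=0+0=0
L[6]='e': occ=0, LF[6]=C('e')+0=2+0=2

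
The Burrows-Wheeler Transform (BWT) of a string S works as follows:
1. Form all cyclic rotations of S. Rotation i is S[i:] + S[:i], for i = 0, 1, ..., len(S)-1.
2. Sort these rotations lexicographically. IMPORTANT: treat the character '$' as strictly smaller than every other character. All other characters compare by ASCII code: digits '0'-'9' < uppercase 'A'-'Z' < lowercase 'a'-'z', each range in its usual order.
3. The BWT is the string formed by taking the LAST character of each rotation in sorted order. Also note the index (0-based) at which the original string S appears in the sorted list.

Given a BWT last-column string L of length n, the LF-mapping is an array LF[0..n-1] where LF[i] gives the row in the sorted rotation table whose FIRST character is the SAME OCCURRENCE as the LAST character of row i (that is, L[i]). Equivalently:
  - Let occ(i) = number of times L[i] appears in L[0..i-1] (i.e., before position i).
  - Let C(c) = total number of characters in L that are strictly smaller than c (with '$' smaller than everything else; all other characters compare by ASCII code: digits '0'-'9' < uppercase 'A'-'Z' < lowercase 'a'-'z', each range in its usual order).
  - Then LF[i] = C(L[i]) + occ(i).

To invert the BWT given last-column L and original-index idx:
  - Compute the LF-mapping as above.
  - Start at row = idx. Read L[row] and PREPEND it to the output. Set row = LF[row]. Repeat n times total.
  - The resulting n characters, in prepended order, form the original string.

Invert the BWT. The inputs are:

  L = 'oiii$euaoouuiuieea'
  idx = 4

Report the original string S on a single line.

Answer: euiuiaiauoioieeuo$

Derivation:
LF mapping: 11 6 7 8 0 3 14 1 12 13 15 16 9 17 10 4 5 2
Walk LF starting at row 4, prepending L[row]:
  step 1: row=4, L[4]='$', prepend. Next row=LF[4]=0
  step 2: row=0, L[0]='o', prepend. Next row=LF[0]=11
  step 3: row=11, L[11]='u', prepend. Next row=LF[11]=16
  step 4: row=16, L[16]='e', prepend. Next row=LF[16]=5
  step 5: row=5, L[5]='e', prepend. Next row=LF[5]=3
  step 6: row=3, L[3]='i', prepend. Next row=LF[3]=8
  step 7: row=8, L[8]='o', prepend. Next row=LF[8]=12
  step 8: row=12, L[12]='i', prepend. Next row=LF[12]=9
  step 9: row=9, L[9]='o', prepend. Next row=LF[9]=13
  step 10: row=13, L[13]='u', prepend. Next row=LF[13]=17
  step 11: row=17, L[17]='a', prepend. Next row=LF[17]=2
  step 12: row=2, L[2]='i', prepend. Next row=LF[2]=7
  step 13: row=7, L[7]='a', prepend. Next row=LF[7]=1
  step 14: row=1, L[1]='i', prepend. Next row=LF[1]=6
  step 15: row=6, L[6]='u', prepend. Next row=LF[6]=14
  step 16: row=14, L[14]='i', prepend. Next row=LF[14]=10
  step 17: row=10, L[10]='u', prepend. Next row=LF[10]=15
  step 18: row=15, L[15]='e', prepend. Next row=LF[15]=4
Reversed output: euiuiaiauoioieeuo$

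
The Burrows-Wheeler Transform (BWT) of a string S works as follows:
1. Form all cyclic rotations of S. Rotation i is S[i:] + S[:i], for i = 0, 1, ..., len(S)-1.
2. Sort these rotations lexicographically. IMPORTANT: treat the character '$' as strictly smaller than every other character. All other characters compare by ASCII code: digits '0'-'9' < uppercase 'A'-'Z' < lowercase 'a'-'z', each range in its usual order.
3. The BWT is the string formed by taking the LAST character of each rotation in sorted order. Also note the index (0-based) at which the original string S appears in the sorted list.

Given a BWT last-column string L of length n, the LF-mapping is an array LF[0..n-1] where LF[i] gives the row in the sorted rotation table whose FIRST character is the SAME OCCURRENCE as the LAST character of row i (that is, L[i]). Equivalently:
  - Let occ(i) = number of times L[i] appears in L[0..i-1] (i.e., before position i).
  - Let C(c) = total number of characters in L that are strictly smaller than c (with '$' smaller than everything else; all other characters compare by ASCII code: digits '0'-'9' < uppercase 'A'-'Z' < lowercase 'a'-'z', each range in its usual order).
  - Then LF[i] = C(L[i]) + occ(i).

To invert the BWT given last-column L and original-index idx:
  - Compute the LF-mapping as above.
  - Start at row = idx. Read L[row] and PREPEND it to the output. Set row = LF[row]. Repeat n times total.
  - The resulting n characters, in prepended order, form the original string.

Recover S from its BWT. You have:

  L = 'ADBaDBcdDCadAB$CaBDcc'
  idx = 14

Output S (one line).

LF mapping: 1 9 3 13 10 4 16 19 11 7 14 20 2 5 0 8 15 6 12 17 18
Walk LF starting at row 14, prepending L[row]:
  step 1: row=14, L[14]='$', prepend. Next row=LF[14]=0
  step 2: row=0, L[0]='A', prepend. Next row=LF[0]=1
  step 3: row=1, L[1]='D', prepend. Next row=LF[1]=9
  step 4: row=9, L[9]='C', prepend. Next row=LF[9]=7
  step 5: row=7, L[7]='d', prepend. Next row=LF[7]=19
  step 6: row=19, L[19]='c', prepend. Next row=LF[19]=17
  step 7: row=17, L[17]='B', prepend. Next row=LF[17]=6
  step 8: row=6, L[6]='c', prepend. Next row=LF[6]=16
  step 9: row=16, L[16]='a', prepend. Next row=LF[16]=15
  step 10: row=15, L[15]='C', prepend. Next row=LF[15]=8
  step 11: row=8, L[8]='D', prepend. Next row=LF[8]=11
  step 12: row=11, L[11]='d', prepend. Next row=LF[11]=20
  step 13: row=20, L[20]='c', prepend. Next row=LF[20]=18
  step 14: row=18, L[18]='D', prepend. Next row=LF[18]=12
  step 15: row=12, L[12]='A', prepend. Next row=LF[12]=2
  step 16: row=2, L[2]='B', prepend. Next row=LF[2]=3
  step 17: row=3, L[3]='a', prepend. Next row=LF[3]=13
  step 18: row=13, L[13]='B', prepend. Next row=LF[13]=5
  step 19: row=5, L[5]='B', prepend. Next row=LF[5]=4
  step 20: row=4, L[4]='D', prepend. Next row=LF[4]=10
  step 21: row=10, L[10]='a', prepend. Next row=LF[10]=14
Reversed output: aDBBaBADcdDCacBcdCDA$

Answer: aDBBaBADcdDCacBcdCDA$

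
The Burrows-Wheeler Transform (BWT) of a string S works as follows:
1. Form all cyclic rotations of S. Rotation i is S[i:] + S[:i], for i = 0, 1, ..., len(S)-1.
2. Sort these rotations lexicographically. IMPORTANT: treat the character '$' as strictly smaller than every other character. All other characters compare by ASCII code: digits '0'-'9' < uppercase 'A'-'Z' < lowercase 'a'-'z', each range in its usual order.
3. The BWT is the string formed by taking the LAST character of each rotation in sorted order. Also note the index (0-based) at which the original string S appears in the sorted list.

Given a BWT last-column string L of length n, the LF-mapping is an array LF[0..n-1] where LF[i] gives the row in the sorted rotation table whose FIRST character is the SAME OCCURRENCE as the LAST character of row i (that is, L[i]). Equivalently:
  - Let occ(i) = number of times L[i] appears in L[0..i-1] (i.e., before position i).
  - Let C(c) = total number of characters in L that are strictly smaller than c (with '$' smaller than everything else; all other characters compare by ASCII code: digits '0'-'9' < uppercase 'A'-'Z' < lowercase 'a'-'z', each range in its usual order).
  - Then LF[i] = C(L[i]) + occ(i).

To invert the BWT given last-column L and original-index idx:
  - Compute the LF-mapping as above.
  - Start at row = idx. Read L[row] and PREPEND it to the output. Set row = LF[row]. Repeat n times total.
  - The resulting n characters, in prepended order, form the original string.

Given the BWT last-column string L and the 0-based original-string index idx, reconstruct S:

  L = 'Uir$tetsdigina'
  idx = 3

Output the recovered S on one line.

LF mapping: 1 6 10 0 12 4 13 11 3 7 5 8 9 2
Walk LF starting at row 3, prepending L[row]:
  step 1: row=3, L[3]='$', prepend. Next row=LF[3]=0
  step 2: row=0, L[0]='U', prepend. Next row=LF[0]=1
  step 3: row=1, L[1]='i', prepend. Next row=LF[1]=6
  step 4: row=6, L[6]='t', prepend. Next row=LF[6]=13
  step 5: row=13, L[13]='a', prepend. Next row=LF[13]=2
  step 6: row=2, L[2]='r', prepend. Next row=LF[2]=10
  step 7: row=10, L[10]='g', prepend. Next row=LF[10]=5
  step 8: row=5, L[5]='e', prepend. Next row=LF[5]=4
  step 9: row=4, L[4]='t', prepend. Next row=LF[4]=12
  step 10: row=12, L[12]='n', prepend. Next row=LF[12]=9
  step 11: row=9, L[9]='i', prepend. Next row=LF[9]=7
  step 12: row=7, L[7]='s', prepend. Next row=LF[7]=11
  step 13: row=11, L[11]='i', prepend. Next row=LF[11]=8
  step 14: row=8, L[8]='d', prepend. Next row=LF[8]=3
Reversed output: disintegratiU$

Answer: disintegratiU$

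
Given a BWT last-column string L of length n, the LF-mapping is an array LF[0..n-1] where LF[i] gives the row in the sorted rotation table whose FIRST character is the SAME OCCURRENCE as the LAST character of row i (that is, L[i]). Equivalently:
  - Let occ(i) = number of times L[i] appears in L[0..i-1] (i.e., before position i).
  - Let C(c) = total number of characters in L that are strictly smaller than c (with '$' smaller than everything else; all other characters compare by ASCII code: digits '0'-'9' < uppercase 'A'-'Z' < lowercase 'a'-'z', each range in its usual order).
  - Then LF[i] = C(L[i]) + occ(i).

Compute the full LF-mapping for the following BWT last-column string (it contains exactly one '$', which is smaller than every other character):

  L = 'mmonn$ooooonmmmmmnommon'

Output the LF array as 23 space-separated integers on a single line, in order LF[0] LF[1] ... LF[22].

Char counts: '$':1, 'm':9, 'n':5, 'o':8
C (first-col start): C('$')=0, C('m')=1, C('n')=10, C('o')=15
L[0]='m': occ=0, LF[0]=C('m')+0=1+0=1
L[1]='m': occ=1, LF[1]=C('m')+1=1+1=2
L[2]='o': occ=0, LF[2]=C('o')+0=15+0=15
L[3]='n': occ=0, LF[3]=C('n')+0=10+0=10
L[4]='n': occ=1, LF[4]=C('n')+1=10+1=11
L[5]='$': occ=0, LF[5]=C('$')+0=0+0=0
L[6]='o': occ=1, LF[6]=C('o')+1=15+1=16
L[7]='o': occ=2, LF[7]=C('o')+2=15+2=17
L[8]='o': occ=3, LF[8]=C('o')+3=15+3=18
L[9]='o': occ=4, LF[9]=C('o')+4=15+4=19
L[10]='o': occ=5, LF[10]=C('o')+5=15+5=20
L[11]='n': occ=2, LF[11]=C('n')+2=10+2=12
L[12]='m': occ=2, LF[12]=C('m')+2=1+2=3
L[13]='m': occ=3, LF[13]=C('m')+3=1+3=4
L[14]='m': occ=4, LF[14]=C('m')+4=1+4=5
L[15]='m': occ=5, LF[15]=C('m')+5=1+5=6
L[16]='m': occ=6, LF[16]=C('m')+6=1+6=7
L[17]='n': occ=3, LF[17]=C('n')+3=10+3=13
L[18]='o': occ=6, LF[18]=C('o')+6=15+6=21
L[19]='m': occ=7, LF[19]=C('m')+7=1+7=8
L[20]='m': occ=8, LF[20]=C('m')+8=1+8=9
L[21]='o': occ=7, LF[21]=C('o')+7=15+7=22
L[22]='n': occ=4, LF[22]=C('n')+4=10+4=14

Answer: 1 2 15 10 11 0 16 17 18 19 20 12 3 4 5 6 7 13 21 8 9 22 14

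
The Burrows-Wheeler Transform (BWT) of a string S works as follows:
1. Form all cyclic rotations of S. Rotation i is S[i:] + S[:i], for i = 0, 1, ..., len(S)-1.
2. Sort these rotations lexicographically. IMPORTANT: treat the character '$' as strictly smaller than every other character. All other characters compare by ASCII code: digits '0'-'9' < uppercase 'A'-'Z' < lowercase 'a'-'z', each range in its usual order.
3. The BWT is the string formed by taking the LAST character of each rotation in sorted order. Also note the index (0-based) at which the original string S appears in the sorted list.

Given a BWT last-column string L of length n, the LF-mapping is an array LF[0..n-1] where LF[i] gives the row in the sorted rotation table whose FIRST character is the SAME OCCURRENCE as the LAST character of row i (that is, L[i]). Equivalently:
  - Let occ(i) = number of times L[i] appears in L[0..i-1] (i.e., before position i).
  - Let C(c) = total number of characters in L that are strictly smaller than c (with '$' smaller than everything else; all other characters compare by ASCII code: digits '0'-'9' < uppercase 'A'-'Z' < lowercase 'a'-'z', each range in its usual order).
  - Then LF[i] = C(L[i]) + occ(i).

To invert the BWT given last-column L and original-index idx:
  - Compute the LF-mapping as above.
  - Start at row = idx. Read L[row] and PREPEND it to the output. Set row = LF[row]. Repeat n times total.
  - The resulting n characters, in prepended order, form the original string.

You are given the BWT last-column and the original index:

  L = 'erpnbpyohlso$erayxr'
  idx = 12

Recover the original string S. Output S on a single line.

LF mapping: 3 12 10 7 2 11 17 8 5 6 15 9 0 4 13 1 18 16 14
Walk LF starting at row 12, prepending L[row]:
  step 1: row=12, L[12]='$', prepend. Next row=LF[12]=0
  step 2: row=0, L[0]='e', prepend. Next row=LF[0]=3
  step 3: row=3, L[3]='n', prepend. Next row=LF[3]=7
  step 4: row=7, L[7]='o', prepend. Next row=LF[7]=8
  step 5: row=8, L[8]='h', prepend. Next row=LF[8]=5
  step 6: row=5, L[5]='p', prepend. Next row=LF[5]=11
  step 7: row=11, L[11]='o', prepend. Next row=LF[11]=9
  step 8: row=9, L[9]='l', prepend. Next row=LF[9]=6
  step 9: row=6, L[6]='y', prepend. Next row=LF[6]=17
  step 10: row=17, L[17]='x', prepend. Next row=LF[17]=16
  step 11: row=16, L[16]='y', prepend. Next row=LF[16]=18
  step 12: row=18, L[18]='r', prepend. Next row=LF[18]=14
  step 13: row=14, L[14]='r', prepend. Next row=LF[14]=13
  step 14: row=13, L[13]='e', prepend. Next row=LF[13]=4
  step 15: row=4, L[4]='b', prepend. Next row=LF[4]=2
  step 16: row=2, L[2]='p', prepend. Next row=LF[2]=10
  step 17: row=10, L[10]='s', prepend. Next row=LF[10]=15
  step 18: row=15, L[15]='a', prepend. Next row=LF[15]=1
  step 19: row=1, L[1]='r', prepend. Next row=LF[1]=12
Reversed output: raspberryxylophone$

Answer: raspberryxylophone$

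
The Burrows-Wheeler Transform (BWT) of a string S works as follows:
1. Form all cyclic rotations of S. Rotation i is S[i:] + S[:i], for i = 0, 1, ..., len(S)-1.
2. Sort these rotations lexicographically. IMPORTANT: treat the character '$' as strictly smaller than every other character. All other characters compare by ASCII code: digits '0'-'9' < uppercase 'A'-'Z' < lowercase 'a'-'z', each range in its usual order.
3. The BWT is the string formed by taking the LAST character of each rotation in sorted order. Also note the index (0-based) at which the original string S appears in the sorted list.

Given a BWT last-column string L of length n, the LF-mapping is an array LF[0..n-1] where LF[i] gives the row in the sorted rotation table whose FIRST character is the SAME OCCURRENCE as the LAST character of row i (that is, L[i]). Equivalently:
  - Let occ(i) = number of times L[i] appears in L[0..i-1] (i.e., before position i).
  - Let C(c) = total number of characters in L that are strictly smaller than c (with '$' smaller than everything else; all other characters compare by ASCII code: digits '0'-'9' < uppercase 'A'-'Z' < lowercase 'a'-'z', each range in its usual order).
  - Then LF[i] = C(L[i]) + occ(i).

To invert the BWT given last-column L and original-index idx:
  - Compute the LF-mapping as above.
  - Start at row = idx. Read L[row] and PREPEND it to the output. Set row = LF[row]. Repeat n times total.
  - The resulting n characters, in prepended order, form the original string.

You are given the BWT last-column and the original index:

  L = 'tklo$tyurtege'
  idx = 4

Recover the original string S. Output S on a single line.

Answer: kettleyogurt$

Derivation:
LF mapping: 8 4 5 6 0 9 12 11 7 10 1 3 2
Walk LF starting at row 4, prepending L[row]:
  step 1: row=4, L[4]='$', prepend. Next row=LF[4]=0
  step 2: row=0, L[0]='t', prepend. Next row=LF[0]=8
  step 3: row=8, L[8]='r', prepend. Next row=LF[8]=7
  step 4: row=7, L[7]='u', prepend. Next row=LF[7]=11
  step 5: row=11, L[11]='g', prepend. Next row=LF[11]=3
  step 6: row=3, L[3]='o', prepend. Next row=LF[3]=6
  step 7: row=6, L[6]='y', prepend. Next row=LF[6]=12
  step 8: row=12, L[12]='e', prepend. Next row=LF[12]=2
  step 9: row=2, L[2]='l', prepend. Next row=LF[2]=5
  step 10: row=5, L[5]='t', prepend. Next row=LF[5]=9
  step 11: row=9, L[9]='t', prepend. Next row=LF[9]=10
  step 12: row=10, L[10]='e', prepend. Next row=LF[10]=1
  step 13: row=1, L[1]='k', prepend. Next row=LF[1]=4
Reversed output: kettleyogurt$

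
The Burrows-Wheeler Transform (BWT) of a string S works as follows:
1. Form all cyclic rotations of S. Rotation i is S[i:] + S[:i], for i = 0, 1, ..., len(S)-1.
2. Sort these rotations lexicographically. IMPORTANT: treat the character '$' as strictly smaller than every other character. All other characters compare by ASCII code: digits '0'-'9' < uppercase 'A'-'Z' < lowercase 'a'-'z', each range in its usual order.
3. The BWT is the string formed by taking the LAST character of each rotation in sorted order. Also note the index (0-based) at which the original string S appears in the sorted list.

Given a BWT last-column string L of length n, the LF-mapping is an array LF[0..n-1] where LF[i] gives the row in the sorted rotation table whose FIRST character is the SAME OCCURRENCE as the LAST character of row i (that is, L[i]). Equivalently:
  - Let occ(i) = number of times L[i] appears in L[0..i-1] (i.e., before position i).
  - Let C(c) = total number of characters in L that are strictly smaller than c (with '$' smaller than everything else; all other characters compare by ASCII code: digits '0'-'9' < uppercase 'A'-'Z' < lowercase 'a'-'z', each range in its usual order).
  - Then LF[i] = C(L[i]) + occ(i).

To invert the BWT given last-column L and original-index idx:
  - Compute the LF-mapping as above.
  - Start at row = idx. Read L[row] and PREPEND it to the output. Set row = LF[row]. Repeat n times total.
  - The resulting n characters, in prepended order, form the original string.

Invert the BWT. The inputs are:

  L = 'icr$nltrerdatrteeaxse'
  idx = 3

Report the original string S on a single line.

LF mapping: 9 3 12 0 11 10 17 13 5 14 4 1 18 15 19 6 7 2 20 16 8
Walk LF starting at row 3, prepending L[row]:
  step 1: row=3, L[3]='$', prepend. Next row=LF[3]=0
  step 2: row=0, L[0]='i', prepend. Next row=LF[0]=9
  step 3: row=9, L[9]='r', prepend. Next row=LF[9]=14
  step 4: row=14, L[14]='t', prepend. Next row=LF[14]=19
  step 5: row=19, L[19]='s', prepend. Next row=LF[19]=16
  step 6: row=16, L[16]='e', prepend. Next row=LF[16]=7
  step 7: row=7, L[7]='r', prepend. Next row=LF[7]=13
  step 8: row=13, L[13]='r', prepend. Next row=LF[13]=15
  step 9: row=15, L[15]='e', prepend. Next row=LF[15]=6
  step 10: row=6, L[6]='t', prepend. Next row=LF[6]=17
  step 11: row=17, L[17]='a', prepend. Next row=LF[17]=2
  step 12: row=2, L[2]='r', prepend. Next row=LF[2]=12
  step 13: row=12, L[12]='t', prepend. Next row=LF[12]=18
  step 14: row=18, L[18]='x', prepend. Next row=LF[18]=20
  step 15: row=20, L[20]='e', prepend. Next row=LF[20]=8
  step 16: row=8, L[8]='e', prepend. Next row=LF[8]=5
  step 17: row=5, L[5]='l', prepend. Next row=LF[5]=10
  step 18: row=10, L[10]='d', prepend. Next row=LF[10]=4
  step 19: row=4, L[4]='n', prepend. Next row=LF[4]=11
  step 20: row=11, L[11]='a', prepend. Next row=LF[11]=1
  step 21: row=1, L[1]='c', prepend. Next row=LF[1]=3
Reversed output: candleextraterrestri$

Answer: candleextraterrestri$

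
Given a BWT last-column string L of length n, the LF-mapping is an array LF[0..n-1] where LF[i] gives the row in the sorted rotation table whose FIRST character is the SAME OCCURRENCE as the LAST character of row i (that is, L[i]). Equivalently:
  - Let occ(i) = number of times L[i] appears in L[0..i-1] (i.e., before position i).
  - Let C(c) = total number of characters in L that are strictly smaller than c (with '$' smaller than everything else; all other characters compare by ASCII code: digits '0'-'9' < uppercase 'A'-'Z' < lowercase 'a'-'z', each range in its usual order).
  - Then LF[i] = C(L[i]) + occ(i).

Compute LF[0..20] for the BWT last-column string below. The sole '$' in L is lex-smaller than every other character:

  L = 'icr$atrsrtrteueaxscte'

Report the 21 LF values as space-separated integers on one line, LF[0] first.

Answer: 8 3 9 0 1 15 10 13 11 16 12 17 5 19 6 2 20 14 4 18 7

Derivation:
Char counts: '$':1, 'a':2, 'c':2, 'e':3, 'i':1, 'r':4, 's':2, 't':4, 'u':1, 'x':1
C (first-col start): C('$')=0, C('a')=1, C('c')=3, C('e')=5, C('i')=8, C('r')=9, C('s')=13, C('t')=15, C('u')=19, C('x')=20
L[0]='i': occ=0, LF[0]=C('i')+0=8+0=8
L[1]='c': occ=0, LF[1]=C('c')+0=3+0=3
L[2]='r': occ=0, LF[2]=C('r')+0=9+0=9
L[3]='$': occ=0, LF[3]=C('$')+0=0+0=0
L[4]='a': occ=0, LF[4]=C('a')+0=1+0=1
L[5]='t': occ=0, LF[5]=C('t')+0=15+0=15
L[6]='r': occ=1, LF[6]=C('r')+1=9+1=10
L[7]='s': occ=0, LF[7]=C('s')+0=13+0=13
L[8]='r': occ=2, LF[8]=C('r')+2=9+2=11
L[9]='t': occ=1, LF[9]=C('t')+1=15+1=16
L[10]='r': occ=3, LF[10]=C('r')+3=9+3=12
L[11]='t': occ=2, LF[11]=C('t')+2=15+2=17
L[12]='e': occ=0, LF[12]=C('e')+0=5+0=5
L[13]='u': occ=0, LF[13]=C('u')+0=19+0=19
L[14]='e': occ=1, LF[14]=C('e')+1=5+1=6
L[15]='a': occ=1, LF[15]=C('a')+1=1+1=2
L[16]='x': occ=0, LF[16]=C('x')+0=20+0=20
L[17]='s': occ=1, LF[17]=C('s')+1=13+1=14
L[18]='c': occ=1, LF[18]=C('c')+1=3+1=4
L[19]='t': occ=3, LF[19]=C('t')+3=15+3=18
L[20]='e': occ=2, LF[20]=C('e')+2=5+2=7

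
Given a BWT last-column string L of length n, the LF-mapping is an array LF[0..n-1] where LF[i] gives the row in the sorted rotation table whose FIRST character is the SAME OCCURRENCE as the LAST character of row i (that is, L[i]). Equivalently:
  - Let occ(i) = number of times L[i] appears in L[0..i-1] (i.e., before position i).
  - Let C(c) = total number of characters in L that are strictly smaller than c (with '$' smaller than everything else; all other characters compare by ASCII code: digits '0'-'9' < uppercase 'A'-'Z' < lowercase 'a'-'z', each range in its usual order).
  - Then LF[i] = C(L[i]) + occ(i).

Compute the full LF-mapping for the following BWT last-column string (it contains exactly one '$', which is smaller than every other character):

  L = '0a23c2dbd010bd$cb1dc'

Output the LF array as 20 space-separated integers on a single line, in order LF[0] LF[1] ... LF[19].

Char counts: '$':1, '0':3, '1':2, '2':2, '3':1, 'a':1, 'b':3, 'c':3, 'd':4
C (first-col start): C('$')=0, C('0')=1, C('1')=4, C('2')=6, C('3')=8, C('a')=9, C('b')=10, C('c')=13, C('d')=16
L[0]='0': occ=0, LF[0]=C('0')+0=1+0=1
L[1]='a': occ=0, LF[1]=C('a')+0=9+0=9
L[2]='2': occ=0, LF[2]=C('2')+0=6+0=6
L[3]='3': occ=0, LF[3]=C('3')+0=8+0=8
L[4]='c': occ=0, LF[4]=C('c')+0=13+0=13
L[5]='2': occ=1, LF[5]=C('2')+1=6+1=7
L[6]='d': occ=0, LF[6]=C('d')+0=16+0=16
L[7]='b': occ=0, LF[7]=C('b')+0=10+0=10
L[8]='d': occ=1, LF[8]=C('d')+1=16+1=17
L[9]='0': occ=1, LF[9]=C('0')+1=1+1=2
L[10]='1': occ=0, LF[10]=C('1')+0=4+0=4
L[11]='0': occ=2, LF[11]=C('0')+2=1+2=3
L[12]='b': occ=1, LF[12]=C('b')+1=10+1=11
L[13]='d': occ=2, LF[13]=C('d')+2=16+2=18
L[14]='$': occ=0, LF[14]=C('$')+0=0+0=0
L[15]='c': occ=1, LF[15]=C('c')+1=13+1=14
L[16]='b': occ=2, LF[16]=C('b')+2=10+2=12
L[17]='1': occ=1, LF[17]=C('1')+1=4+1=5
L[18]='d': occ=3, LF[18]=C('d')+3=16+3=19
L[19]='c': occ=2, LF[19]=C('c')+2=13+2=15

Answer: 1 9 6 8 13 7 16 10 17 2 4 3 11 18 0 14 12 5 19 15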